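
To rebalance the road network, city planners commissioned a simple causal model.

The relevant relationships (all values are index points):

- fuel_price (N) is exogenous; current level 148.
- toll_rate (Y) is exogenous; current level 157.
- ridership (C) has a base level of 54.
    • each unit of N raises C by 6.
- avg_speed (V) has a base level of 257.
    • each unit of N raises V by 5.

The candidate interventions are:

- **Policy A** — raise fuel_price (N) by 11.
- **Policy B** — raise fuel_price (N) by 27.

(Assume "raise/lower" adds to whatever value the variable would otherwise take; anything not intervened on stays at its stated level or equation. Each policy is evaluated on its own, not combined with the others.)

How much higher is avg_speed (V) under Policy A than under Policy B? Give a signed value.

Policy A (N + 11):
  N = 148 + 11 = 159
  V = 257 + 5·159 = 1052
Policy B (N + 27):
  N = 148 + 27 = 175
  V = 257 + 5·175 = 1132
V: 1052 − 1132 = -80

-80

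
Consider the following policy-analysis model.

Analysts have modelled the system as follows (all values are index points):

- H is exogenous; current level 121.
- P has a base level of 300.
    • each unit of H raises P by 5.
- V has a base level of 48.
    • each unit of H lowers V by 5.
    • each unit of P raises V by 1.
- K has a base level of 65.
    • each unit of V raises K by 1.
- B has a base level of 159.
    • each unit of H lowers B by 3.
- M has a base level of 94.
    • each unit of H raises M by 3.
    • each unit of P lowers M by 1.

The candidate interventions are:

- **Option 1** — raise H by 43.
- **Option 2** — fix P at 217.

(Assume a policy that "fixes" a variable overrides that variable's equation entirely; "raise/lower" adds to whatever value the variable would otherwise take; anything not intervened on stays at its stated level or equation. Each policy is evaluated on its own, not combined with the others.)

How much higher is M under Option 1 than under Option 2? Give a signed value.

Option 1 (H + 43):
  H = 121 + 43 = 164
  P = 300 + 5·164 = 1120
  M = 94 + 3·164 − 1120 = -534
Option 2 (P := 217):
  H = 121
  P = 217
  M = 94 + 3·121 − 217 = 240
M: -534 − 240 = -774

-774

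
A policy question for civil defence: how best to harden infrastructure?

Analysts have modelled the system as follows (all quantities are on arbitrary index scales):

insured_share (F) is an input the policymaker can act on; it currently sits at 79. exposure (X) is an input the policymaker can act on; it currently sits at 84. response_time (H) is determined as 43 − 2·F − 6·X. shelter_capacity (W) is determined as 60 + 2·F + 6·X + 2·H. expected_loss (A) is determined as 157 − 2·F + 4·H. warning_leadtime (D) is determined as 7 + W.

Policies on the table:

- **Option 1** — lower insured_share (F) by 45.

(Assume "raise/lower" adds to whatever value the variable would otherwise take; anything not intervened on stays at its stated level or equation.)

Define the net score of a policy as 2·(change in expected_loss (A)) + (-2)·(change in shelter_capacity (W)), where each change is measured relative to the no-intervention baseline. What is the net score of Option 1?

Baseline:
  F = 79
  X = 84
  H = 43 − 2·79 − 6·84 = -619
  W = 60 + 2·79 + 6·84 + 2·(-619) = -516
  A = 157 − 2·79 + 4·(-619) = -2477
Option 1 (F − 45):
  F = 79 − 45 = 34
  X = 84
  H = 43 − 2·34 − 6·84 = -529
  W = 60 + 2·34 + 6·84 + 2·(-529) = -426
  A = 157 − 2·34 + 4·(-529) = -2027
ΔA = -2027 − (-2477) = 450; ΔW = -426 − (-516) = 90
Score = 2·450 + (-2)·90 = 720

720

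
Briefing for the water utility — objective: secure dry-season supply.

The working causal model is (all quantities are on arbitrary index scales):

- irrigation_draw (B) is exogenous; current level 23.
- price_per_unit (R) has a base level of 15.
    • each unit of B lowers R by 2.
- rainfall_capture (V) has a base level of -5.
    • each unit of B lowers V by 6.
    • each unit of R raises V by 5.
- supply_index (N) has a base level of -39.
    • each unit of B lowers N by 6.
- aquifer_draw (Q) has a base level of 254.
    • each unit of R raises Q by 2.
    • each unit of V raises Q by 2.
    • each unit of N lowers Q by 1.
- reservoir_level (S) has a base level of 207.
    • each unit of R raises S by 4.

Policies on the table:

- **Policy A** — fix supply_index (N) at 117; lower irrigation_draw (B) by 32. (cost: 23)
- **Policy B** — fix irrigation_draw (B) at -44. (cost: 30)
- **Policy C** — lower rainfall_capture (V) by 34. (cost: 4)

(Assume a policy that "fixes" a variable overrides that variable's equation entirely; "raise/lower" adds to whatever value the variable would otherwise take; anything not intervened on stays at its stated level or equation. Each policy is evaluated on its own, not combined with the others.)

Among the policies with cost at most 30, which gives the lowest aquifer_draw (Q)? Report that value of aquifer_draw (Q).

-295

Policy A (N := 117, B − 32):
  B = 23 − 32 = -9
  R = 15 − 2·(-9) = 33
  V = -5 − 6·(-9) + 5·33 = 214
  N = 117
  Q = 254 + 2·33 + 2·214 − 117 = 631
Policy B (B := -44):
  B = -44
  R = 15 − 2·(-44) = 103
  V = -5 − 6·(-44) + 5·103 = 774
  N = -39 − 6·(-44) = 225
  Q = 254 + 2·103 + 2·774 − 225 = 1783
Policy C (V − 34):
  B = 23
  R = 15 − 2·23 = -31
  V = -5 − 6·23 + 5·(-31) (−34 from intervention) = -332
  N = -39 − 6·23 = -177
  Q = 254 + 2·(-31) + 2·(-332) − (-177) = -295
Comparing — Policy A: Q=631, Policy B: Q=1783, Policy C: Q=-295. Lowest is -295 (Policy C).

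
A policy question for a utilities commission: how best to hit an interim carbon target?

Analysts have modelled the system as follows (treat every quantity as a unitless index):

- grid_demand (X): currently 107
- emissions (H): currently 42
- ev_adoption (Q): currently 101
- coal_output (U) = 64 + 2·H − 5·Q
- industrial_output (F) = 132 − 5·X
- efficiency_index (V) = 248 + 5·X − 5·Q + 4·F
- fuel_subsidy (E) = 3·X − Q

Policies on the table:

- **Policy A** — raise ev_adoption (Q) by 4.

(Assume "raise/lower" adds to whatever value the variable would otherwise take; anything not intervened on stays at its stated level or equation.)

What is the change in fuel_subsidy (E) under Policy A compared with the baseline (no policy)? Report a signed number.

Baseline:
  X = 107
  Q = 101
  E = 0 + 3·107 − 101 = 220
Policy A (Q + 4):
  X = 107
  Q = 101 + 4 = 105
  E = 0 + 3·107 − 105 = 216
Change in E: 216 − 220 = -4

-4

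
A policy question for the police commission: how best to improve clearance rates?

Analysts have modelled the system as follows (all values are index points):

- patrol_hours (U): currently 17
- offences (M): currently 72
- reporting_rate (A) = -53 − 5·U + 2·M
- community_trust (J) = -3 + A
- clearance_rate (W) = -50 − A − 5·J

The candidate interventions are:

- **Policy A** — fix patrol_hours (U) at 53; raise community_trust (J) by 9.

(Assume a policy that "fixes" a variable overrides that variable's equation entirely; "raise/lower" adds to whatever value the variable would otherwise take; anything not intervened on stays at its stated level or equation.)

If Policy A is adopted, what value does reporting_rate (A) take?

Policy A (U := 53, J + 9):
  U = 53
  M = 72
  A = -53 − 5·53 + 2·72 = -174

-174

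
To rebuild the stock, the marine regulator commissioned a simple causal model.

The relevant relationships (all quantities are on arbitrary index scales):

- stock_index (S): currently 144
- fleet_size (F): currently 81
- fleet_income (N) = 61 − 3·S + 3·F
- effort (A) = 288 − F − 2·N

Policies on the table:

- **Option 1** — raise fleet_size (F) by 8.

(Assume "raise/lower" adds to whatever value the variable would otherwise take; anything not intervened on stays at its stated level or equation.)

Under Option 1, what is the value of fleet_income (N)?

Option 1 (F + 8):
  S = 144
  F = 81 + 8 = 89
  N = 61 − 3·144 + 3·89 = -104

-104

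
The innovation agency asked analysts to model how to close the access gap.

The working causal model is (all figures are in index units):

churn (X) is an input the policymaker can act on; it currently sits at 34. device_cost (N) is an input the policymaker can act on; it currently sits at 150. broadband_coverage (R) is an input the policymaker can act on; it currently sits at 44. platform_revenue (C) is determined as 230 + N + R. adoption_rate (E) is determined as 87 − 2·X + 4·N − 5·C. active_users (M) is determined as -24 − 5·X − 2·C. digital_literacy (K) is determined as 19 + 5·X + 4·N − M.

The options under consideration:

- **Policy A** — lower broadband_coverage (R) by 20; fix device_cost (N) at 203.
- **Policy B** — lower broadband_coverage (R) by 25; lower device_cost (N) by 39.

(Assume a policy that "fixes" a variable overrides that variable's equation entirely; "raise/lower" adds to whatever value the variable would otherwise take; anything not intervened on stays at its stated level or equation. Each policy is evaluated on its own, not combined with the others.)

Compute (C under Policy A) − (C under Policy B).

Policy A (R − 20, N := 203):
  N = 203
  R = 44 − 20 = 24
  C = 230 + 203 + 24 = 457
Policy B (R − 25, N − 39):
  N = 150 − 39 = 111
  R = 44 − 25 = 19
  C = 230 + 111 + 19 = 360
C: 457 − 360 = 97

97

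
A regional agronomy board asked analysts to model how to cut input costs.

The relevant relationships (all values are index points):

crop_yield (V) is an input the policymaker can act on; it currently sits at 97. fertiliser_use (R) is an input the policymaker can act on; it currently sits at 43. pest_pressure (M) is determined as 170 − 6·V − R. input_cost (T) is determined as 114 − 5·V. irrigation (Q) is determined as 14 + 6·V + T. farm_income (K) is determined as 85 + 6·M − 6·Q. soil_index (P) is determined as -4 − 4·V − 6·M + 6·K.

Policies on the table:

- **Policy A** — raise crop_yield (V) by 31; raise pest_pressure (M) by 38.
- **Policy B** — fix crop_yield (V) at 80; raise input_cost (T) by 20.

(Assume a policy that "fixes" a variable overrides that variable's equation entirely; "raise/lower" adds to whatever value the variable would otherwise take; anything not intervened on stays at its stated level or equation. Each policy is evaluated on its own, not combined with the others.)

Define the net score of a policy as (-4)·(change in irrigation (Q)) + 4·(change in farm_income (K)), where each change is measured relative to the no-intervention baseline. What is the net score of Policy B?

2364

Baseline:
  V = 97
  R = 43
  M = 170 − 6·97 − 43 = -455
  T = 114 − 5·97 = -371
  Q = 14 + 6·97 + (-371) = 225
  K = 85 + 6·(-455) − 6·225 = -3995
Policy B (V := 80, T + 20):
  V = 80
  R = 43
  M = 170 − 6·80 − 43 = -353
  T = 114 − 5·80 (+20 from intervention) = -266
  Q = 14 + 6·80 + (-266) = 228
  K = 85 + 6·(-353) − 6·228 = -3401
ΔQ = 228 − 225 = 3; ΔK = -3401 − (-3995) = 594
Score = (-4)·3 + 4·594 = 2364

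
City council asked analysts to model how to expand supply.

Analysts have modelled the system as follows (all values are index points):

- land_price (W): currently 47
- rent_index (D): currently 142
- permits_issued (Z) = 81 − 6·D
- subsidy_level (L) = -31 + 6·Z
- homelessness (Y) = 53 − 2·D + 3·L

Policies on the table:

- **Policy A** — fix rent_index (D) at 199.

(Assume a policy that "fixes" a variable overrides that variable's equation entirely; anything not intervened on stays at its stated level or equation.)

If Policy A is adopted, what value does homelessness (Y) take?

-20472

Policy A (D := 199):
  D = 199
  Z = 81 − 6·199 = -1113
  L = -31 + 6·(-1113) = -6709
  Y = 53 − 2·199 + 3·(-6709) = -20472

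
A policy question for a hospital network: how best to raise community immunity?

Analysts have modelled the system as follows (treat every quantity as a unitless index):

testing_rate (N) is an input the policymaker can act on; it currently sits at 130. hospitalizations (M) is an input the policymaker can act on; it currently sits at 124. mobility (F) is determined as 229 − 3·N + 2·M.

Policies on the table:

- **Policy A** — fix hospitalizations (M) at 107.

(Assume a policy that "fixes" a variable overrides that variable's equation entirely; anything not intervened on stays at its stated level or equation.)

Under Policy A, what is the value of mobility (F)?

Policy A (M := 107):
  N = 130
  M = 107
  F = 229 − 3·130 + 2·107 = 53

53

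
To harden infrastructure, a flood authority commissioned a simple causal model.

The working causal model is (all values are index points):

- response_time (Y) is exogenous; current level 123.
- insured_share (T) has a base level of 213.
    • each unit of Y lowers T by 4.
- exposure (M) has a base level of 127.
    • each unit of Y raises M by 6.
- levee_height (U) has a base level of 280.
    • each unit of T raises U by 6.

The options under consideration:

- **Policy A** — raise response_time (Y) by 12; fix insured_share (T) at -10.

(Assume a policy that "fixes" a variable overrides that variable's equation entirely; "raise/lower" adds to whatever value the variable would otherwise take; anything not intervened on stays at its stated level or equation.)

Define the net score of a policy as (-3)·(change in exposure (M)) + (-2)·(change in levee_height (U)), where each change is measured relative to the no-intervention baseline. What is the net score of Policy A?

Baseline:
  Y = 123
  T = 213 − 4·123 = -279
  M = 127 + 6·123 = 865
  U = 280 + 6·(-279) = -1394
Policy A (Y + 12, T := -10):
  Y = 123 + 12 = 135
  T = -10
  M = 127 + 6·135 = 937
  U = 280 + 6·(-10) = 220
ΔM = 937 − 865 = 72; ΔU = 220 − (-1394) = 1614
Score = (-3)·72 + (-2)·1614 = -3444

-3444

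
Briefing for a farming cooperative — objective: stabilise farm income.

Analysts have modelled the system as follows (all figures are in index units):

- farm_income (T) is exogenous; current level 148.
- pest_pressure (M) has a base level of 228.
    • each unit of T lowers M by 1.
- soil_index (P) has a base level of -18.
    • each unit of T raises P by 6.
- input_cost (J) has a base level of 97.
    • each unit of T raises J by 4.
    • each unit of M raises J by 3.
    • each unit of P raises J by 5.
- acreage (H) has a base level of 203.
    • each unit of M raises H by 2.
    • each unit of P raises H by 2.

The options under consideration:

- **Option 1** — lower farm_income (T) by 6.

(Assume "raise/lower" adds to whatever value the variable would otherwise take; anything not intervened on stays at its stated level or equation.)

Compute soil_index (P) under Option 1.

Option 1 (T − 6):
  T = 148 − 6 = 142
  P = -18 + 6·142 = 834

834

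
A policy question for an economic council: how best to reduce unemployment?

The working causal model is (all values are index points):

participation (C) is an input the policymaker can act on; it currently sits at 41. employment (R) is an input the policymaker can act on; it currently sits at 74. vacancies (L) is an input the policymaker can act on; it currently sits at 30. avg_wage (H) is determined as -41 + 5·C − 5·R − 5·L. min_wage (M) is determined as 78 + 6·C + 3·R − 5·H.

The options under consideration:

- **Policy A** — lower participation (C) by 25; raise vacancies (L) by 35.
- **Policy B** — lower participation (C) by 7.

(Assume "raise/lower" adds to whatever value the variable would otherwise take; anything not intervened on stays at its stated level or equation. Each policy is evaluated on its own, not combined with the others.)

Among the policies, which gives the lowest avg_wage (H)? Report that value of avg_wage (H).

-656

Policy A (C − 25, L + 35):
  C = 41 − 25 = 16
  R = 74
  L = 30 + 35 = 65
  H = -41 + 5·16 − 5·74 − 5·65 = -656
Policy B (C − 7):
  C = 41 − 7 = 34
  R = 74
  L = 30
  H = -41 + 5·34 − 5·74 − 5·30 = -391
Comparing — Policy A: H=-656, Policy B: H=-391. Lowest is -656 (Policy A).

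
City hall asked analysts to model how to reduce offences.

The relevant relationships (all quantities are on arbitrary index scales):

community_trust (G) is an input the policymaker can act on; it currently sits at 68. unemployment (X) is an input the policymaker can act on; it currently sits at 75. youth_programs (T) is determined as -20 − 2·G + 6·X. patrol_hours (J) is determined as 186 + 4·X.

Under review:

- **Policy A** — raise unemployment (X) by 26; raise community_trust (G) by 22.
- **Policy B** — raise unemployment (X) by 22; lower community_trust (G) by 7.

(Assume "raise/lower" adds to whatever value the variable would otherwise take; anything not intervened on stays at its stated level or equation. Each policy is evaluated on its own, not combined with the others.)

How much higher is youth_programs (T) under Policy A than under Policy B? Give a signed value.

-34

Policy A (X + 26, G + 22):
  G = 68 + 22 = 90
  X = 75 + 26 = 101
  T = -20 − 2·90 + 6·101 = 406
Policy B (X + 22, G − 7):
  G = 68 − 7 = 61
  X = 75 + 22 = 97
  T = -20 − 2·61 + 6·97 = 440
T: 406 − 440 = -34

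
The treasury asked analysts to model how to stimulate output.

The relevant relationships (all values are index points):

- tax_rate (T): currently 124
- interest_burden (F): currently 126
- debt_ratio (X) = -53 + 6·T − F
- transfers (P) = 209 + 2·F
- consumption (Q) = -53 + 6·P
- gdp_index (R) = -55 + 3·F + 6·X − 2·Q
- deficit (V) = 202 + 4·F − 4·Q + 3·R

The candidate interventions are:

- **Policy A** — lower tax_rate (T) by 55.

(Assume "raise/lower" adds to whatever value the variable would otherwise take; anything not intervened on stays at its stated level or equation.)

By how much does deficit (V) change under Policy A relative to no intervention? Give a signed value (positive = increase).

Baseline:
  T = 124
  F = 126
  X = -53 + 6·124 − 126 = 565
  P = 209 + 2·126 = 461
  Q = -53 + 6·461 = 2713
  R = -55 + 3·126 + 6·565 − 2·2713 = -1713
  V = 202 + 4·126 − 4·2713 + 3·(-1713) = -15285
Policy A (T − 55):
  T = 124 − 55 = 69
  F = 126
  X = -53 + 6·69 − 126 = 235
  P = 209 + 2·126 = 461
  Q = -53 + 6·461 = 2713
  R = -55 + 3·126 + 6·235 − 2·2713 = -3693
  V = 202 + 4·126 − 4·2713 + 3·(-3693) = -21225
Change in V: -21225 − (-15285) = -5940

-5940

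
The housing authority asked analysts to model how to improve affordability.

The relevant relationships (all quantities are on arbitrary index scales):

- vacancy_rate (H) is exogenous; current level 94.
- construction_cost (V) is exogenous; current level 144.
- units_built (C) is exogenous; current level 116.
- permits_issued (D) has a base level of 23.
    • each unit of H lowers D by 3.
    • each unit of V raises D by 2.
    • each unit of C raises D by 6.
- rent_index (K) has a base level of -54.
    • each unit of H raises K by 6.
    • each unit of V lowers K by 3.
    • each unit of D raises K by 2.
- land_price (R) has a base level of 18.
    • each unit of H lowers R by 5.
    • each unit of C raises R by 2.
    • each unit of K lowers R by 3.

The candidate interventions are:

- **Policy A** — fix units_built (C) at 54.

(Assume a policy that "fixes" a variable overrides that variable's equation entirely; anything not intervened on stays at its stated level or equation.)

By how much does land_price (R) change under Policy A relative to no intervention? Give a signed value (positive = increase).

2108

Baseline:
  H = 94
  V = 144
  C = 116
  D = 23 − 3·94 + 2·144 + 6·116 = 725
  K = -54 + 6·94 − 3·144 + 2·725 = 1528
  R = 18 − 5·94 + 2·116 − 3·1528 = -4804
Policy A (C := 54):
  H = 94
  V = 144
  C = 54
  D = 23 − 3·94 + 2·144 + 6·54 = 353
  K = -54 + 6·94 − 3·144 + 2·353 = 784
  R = 18 − 5·94 + 2·54 − 3·784 = -2696
Change in R: -2696 − (-4804) = 2108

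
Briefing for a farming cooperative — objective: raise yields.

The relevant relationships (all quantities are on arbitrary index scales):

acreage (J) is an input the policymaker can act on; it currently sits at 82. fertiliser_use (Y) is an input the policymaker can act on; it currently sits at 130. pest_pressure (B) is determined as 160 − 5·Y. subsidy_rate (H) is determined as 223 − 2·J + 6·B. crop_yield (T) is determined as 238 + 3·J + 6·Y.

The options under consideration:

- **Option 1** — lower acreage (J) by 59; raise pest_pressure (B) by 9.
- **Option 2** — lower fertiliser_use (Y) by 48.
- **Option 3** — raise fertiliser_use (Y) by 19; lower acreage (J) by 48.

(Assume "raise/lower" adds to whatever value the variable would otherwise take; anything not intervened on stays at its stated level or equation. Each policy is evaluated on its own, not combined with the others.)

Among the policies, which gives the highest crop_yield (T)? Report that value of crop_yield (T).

1234

Option 1 (J − 59, B + 9):
  J = 82 − 59 = 23
  Y = 130
  T = 238 + 3·23 + 6·130 = 1087
Option 2 (Y − 48):
  J = 82
  Y = 130 − 48 = 82
  T = 238 + 3·82 + 6·82 = 976
Option 3 (Y + 19, J − 48):
  J = 82 − 48 = 34
  Y = 130 + 19 = 149
  T = 238 + 3·34 + 6·149 = 1234
Comparing — Option 1: T=1087, Option 2: T=976, Option 3: T=1234. Highest is 1234 (Option 3).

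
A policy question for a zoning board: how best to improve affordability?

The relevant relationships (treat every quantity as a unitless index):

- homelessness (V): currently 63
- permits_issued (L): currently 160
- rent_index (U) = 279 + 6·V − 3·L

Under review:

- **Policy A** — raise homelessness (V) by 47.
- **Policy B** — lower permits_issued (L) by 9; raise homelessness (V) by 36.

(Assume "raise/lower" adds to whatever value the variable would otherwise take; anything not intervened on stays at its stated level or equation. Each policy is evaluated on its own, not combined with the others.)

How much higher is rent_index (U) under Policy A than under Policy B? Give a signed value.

39

Policy A (V + 47):
  V = 63 + 47 = 110
  L = 160
  U = 279 + 6·110 − 3·160 = 459
Policy B (L − 9, V + 36):
  V = 63 + 36 = 99
  L = 160 − 9 = 151
  U = 279 + 6·99 − 3·151 = 420
U: 459 − 420 = 39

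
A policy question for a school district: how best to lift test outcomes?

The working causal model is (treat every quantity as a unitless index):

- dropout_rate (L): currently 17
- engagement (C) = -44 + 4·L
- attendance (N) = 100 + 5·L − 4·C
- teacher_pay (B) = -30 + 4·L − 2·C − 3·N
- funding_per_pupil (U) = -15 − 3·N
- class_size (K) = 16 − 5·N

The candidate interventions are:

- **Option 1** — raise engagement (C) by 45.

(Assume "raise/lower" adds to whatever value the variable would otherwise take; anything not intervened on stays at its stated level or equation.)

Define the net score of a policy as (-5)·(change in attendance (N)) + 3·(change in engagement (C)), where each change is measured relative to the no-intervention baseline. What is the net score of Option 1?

Baseline:
  L = 17
  C = -44 + 4·17 = 24
  N = 100 + 5·17 − 4·24 = 89
Option 1 (C + 45):
  L = 17
  C = -44 + 4·17 (+45 from intervention) = 69
  N = 100 + 5·17 − 4·69 = -91
ΔN = -91 − 89 = -180; ΔC = 69 − 24 = 45
Score = (-5)·(-180) + 3·45 = 1035

1035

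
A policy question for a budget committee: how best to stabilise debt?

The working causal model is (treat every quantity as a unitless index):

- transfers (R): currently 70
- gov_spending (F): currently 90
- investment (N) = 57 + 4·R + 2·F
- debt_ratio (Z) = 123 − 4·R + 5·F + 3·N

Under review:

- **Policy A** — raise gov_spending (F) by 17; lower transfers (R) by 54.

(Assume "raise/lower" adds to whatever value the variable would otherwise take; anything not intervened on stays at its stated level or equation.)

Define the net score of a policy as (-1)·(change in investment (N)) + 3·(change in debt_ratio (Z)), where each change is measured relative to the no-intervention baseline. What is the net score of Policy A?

Baseline:
  R = 70
  F = 90
  N = 57 + 4·70 + 2·90 = 517
  Z = 123 − 4·70 + 5·90 + 3·517 = 1844
Policy A (F + 17, R − 54):
  R = 70 − 54 = 16
  F = 90 + 17 = 107
  N = 57 + 4·16 + 2·107 = 335
  Z = 123 − 4·16 + 5·107 + 3·335 = 1599
ΔN = 335 − 517 = -182; ΔZ = 1599 − 1844 = -245
Score = (-1)·(-182) + 3·(-245) = -553

-553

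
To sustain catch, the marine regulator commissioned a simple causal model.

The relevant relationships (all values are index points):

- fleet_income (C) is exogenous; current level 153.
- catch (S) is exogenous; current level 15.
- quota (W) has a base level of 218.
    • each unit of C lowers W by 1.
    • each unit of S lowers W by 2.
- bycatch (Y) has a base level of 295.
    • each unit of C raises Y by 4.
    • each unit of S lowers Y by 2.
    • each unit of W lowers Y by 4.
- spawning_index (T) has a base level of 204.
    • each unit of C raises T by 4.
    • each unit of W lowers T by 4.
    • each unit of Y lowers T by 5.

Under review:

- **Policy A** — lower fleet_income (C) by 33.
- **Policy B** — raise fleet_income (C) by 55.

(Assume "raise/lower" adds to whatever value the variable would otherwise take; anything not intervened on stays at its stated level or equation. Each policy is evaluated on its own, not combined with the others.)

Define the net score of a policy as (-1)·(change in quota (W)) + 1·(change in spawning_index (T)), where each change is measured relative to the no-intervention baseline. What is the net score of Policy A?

Baseline:
  C = 153
  S = 15
  W = 218 − 153 − 2·15 = 35
  Y = 295 + 4·153 − 2·15 − 4·35 = 737
  T = 204 + 4·153 − 4·35 − 5·737 = -3009
Policy A (C − 33):
  C = 153 − 33 = 120
  S = 15
  W = 218 − 120 − 2·15 = 68
  Y = 295 + 4·120 − 2·15 − 4·68 = 473
  T = 204 + 4·120 − 4·68 − 5·473 = -1953
ΔW = 68 − 35 = 33; ΔT = -1953 − (-3009) = 1056
Score = (-1)·33 + 1·1056 = 1023

1023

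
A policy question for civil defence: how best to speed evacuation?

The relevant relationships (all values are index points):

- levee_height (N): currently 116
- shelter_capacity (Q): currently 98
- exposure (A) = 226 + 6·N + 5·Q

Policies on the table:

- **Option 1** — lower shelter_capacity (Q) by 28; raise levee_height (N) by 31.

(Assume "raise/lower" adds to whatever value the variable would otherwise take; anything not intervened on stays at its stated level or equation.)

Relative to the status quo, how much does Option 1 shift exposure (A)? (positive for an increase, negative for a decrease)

46

Baseline:
  N = 116
  Q = 98
  A = 226 + 6·116 + 5·98 = 1412
Option 1 (Q − 28, N + 31):
  N = 116 + 31 = 147
  Q = 98 − 28 = 70
  A = 226 + 6·147 + 5·70 = 1458
Change in A: 1458 − 1412 = 46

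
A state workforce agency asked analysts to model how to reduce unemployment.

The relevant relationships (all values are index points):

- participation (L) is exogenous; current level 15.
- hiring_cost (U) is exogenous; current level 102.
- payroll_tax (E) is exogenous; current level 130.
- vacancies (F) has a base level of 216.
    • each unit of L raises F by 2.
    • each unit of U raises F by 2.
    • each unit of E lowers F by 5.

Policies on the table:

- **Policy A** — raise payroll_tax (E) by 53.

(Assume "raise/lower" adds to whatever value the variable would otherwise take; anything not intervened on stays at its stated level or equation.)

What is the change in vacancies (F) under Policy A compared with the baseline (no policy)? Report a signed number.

-265

Baseline:
  L = 15
  U = 102
  E = 130
  F = 216 + 2·15 + 2·102 − 5·130 = -200
Policy A (E + 53):
  L = 15
  U = 102
  E = 130 + 53 = 183
  F = 216 + 2·15 + 2·102 − 5·183 = -465
Change in F: -465 − (-200) = -265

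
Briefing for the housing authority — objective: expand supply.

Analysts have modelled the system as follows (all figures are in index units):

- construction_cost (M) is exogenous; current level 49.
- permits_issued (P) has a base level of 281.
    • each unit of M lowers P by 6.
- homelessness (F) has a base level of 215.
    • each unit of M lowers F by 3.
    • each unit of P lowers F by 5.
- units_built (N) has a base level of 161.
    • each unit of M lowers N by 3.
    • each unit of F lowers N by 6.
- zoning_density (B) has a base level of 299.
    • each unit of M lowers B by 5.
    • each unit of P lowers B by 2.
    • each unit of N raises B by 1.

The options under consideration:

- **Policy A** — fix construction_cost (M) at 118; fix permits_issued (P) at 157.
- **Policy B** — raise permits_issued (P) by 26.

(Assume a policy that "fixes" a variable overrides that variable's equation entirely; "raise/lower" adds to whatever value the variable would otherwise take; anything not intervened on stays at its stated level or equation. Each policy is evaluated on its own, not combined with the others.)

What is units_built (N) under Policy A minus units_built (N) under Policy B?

5355

Policy A (M := 118, P := 157):
  M = 118
  P = 157
  F = 215 − 3·118 − 5·157 = -924
  N = 161 − 3·118 − 6·(-924) = 5351
Policy B (P + 26):
  M = 49
  P = 281 − 6·49 (+26 from intervention) = 13
  F = 215 − 3·49 − 5·13 = 3
  N = 161 − 3·49 − 6·3 = -4
N: 5351 − (-4) = 5355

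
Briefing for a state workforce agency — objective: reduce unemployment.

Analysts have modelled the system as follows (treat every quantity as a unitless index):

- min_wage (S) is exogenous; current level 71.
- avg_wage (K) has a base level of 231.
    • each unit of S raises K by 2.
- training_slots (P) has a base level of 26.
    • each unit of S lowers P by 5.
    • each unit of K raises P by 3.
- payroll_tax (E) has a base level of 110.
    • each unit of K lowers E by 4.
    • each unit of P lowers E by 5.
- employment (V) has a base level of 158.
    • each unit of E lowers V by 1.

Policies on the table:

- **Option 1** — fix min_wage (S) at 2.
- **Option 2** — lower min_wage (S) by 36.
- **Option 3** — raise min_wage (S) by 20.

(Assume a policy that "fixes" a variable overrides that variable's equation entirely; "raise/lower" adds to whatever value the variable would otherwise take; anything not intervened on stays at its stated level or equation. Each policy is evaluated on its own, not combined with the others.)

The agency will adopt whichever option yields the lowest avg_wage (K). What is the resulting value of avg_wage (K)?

Option 1 (S := 2):
  S = 2
  K = 231 + 2·2 = 235
Option 2 (S − 36):
  S = 71 − 36 = 35
  K = 231 + 2·35 = 301
Option 3 (S + 20):
  S = 71 + 20 = 91
  K = 231 + 2·91 = 413
Comparing — Option 1: K=235, Option 2: K=301, Option 3: K=413. Lowest is 235 (Option 1).

235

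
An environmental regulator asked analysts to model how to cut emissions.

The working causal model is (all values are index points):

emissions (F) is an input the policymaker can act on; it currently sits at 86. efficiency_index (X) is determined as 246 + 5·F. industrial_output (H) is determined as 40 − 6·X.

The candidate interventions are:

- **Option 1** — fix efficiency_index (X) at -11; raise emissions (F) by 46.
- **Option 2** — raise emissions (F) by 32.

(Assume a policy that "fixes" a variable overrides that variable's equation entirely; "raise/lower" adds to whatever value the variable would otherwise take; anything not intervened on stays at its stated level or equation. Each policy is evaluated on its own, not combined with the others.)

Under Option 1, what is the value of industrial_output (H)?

106

Option 1 (X := -11, F + 46):
  F = 86 + 46 = 132
  X = -11
  H = 40 − 6·(-11) = 106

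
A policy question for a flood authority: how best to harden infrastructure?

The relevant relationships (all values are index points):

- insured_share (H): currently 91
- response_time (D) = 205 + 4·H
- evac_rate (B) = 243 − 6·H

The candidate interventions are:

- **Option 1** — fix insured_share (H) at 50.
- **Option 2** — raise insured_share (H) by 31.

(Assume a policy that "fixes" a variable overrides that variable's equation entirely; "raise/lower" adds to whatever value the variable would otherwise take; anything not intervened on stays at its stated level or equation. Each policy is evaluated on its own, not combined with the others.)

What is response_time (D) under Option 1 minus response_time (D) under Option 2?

-288

Option 1 (H := 50):
  H = 50
  D = 205 + 4·50 = 405
Option 2 (H + 31):
  H = 91 + 31 = 122
  D = 205 + 4·122 = 693
D: 405 − 693 = -288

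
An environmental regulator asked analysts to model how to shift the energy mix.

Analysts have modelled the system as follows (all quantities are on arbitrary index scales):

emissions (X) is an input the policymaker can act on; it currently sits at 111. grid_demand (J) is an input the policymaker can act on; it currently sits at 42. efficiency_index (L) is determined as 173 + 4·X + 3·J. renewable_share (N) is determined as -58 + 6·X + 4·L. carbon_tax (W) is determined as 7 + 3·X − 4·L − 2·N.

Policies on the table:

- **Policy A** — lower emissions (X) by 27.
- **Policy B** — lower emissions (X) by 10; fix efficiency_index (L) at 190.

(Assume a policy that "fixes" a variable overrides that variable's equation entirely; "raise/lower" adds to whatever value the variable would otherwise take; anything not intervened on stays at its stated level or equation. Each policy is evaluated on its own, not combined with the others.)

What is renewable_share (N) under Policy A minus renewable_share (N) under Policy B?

1678

Policy A (X − 27):
  X = 111 − 27 = 84
  J = 42
  L = 173 + 4·84 + 3·42 = 635
  N = -58 + 6·84 + 4·635 = 2986
Policy B (X − 10, L := 190):
  X = 111 − 10 = 101
  J = 42
  L = 190
  N = -58 + 6·101 + 4·190 = 1308
N: 2986 − 1308 = 1678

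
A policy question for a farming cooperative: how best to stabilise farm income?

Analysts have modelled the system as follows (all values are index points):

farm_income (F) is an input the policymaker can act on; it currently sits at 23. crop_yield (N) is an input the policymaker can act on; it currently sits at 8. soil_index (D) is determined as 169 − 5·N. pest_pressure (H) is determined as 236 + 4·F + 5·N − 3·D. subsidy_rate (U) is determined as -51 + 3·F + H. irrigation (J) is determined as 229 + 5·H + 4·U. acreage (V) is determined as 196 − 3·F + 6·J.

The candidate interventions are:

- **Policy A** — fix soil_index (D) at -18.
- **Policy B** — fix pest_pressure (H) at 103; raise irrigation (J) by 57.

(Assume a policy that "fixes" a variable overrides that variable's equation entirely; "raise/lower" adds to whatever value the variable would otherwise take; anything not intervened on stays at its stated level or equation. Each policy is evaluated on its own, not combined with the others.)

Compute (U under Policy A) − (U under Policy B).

Policy A (D := -18):
  F = 23
  N = 8
  D = -18
  H = 236 + 4·23 + 5·8 − 3·(-18) = 422
  U = -51 + 3·23 + 422 = 440
Policy B (H := 103, J + 57):
  F = 23
  N = 8
  D = 169 − 5·8 = 129
  H = 103
  U = -51 + 3·23 + 103 = 121
U: 440 − 121 = 319

319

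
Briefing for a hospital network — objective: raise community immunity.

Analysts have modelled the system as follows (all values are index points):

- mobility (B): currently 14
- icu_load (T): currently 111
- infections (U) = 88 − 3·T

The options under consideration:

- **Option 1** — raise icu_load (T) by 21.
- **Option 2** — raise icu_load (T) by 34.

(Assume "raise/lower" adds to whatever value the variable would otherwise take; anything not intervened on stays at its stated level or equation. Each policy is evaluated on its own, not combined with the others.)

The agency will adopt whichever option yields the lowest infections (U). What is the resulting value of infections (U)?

Option 1 (T + 21):
  T = 111 + 21 = 132
  U = 88 − 3·132 = -308
Option 2 (T + 34):
  T = 111 + 34 = 145
  U = 88 − 3·145 = -347
Comparing — Option 1: U=-308, Option 2: U=-347. Lowest is -347 (Option 2).

-347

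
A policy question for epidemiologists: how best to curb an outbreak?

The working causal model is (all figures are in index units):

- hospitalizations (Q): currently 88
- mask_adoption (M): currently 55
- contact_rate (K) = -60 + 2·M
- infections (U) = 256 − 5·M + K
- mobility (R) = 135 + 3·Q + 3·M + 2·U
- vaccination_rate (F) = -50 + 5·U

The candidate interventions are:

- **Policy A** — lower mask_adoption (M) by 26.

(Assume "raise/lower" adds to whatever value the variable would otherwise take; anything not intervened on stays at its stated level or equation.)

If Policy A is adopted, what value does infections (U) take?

Policy A (M − 26):
  M = 55 − 26 = 29
  K = -60 + 2·29 = -2
  U = 256 − 5·29 + (-2) = 109

109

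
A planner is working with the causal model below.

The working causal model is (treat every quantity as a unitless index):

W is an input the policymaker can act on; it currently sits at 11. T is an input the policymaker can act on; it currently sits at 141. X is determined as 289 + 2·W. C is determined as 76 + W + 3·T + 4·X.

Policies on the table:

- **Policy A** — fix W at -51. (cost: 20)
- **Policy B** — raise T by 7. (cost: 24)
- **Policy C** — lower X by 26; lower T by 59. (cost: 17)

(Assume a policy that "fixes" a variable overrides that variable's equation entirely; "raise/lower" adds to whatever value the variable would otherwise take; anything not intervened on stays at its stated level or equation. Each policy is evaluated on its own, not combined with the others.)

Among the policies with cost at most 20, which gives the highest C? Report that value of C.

1473

Policy A (W := -51):
  W = -51
  T = 141
  X = 289 + 2·(-51) = 187
  C = 76 + (-51) + 3·141 + 4·187 = 1196
Policy C (X − 26, T − 59):
  W = 11
  T = 141 − 59 = 82
  X = 289 + 2·11 (−26 from intervention) = 285
  C = 76 + 11 + 3·82 + 4·285 = 1473
Comparing — Policy A: C=1196, Policy C: C=1473. Highest is 1473 (Policy C).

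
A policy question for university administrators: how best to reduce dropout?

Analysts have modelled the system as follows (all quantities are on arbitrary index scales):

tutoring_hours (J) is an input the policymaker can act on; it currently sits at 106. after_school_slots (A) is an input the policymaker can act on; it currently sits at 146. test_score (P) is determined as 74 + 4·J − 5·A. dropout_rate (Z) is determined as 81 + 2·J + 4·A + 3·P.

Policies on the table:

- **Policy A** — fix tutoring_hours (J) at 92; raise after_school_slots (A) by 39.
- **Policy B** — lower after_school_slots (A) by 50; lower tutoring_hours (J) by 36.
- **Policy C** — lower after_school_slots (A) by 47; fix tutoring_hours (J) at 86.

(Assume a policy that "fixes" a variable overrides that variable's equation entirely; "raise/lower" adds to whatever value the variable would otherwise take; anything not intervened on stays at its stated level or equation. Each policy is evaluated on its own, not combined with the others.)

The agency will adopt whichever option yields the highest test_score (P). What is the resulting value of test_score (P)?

Policy A (J := 92, A + 39):
  J = 92
  A = 146 + 39 = 185
  P = 74 + 4·92 − 5·185 = -483
Policy B (A − 50, J − 36):
  J = 106 − 36 = 70
  A = 146 − 50 = 96
  P = 74 + 4·70 − 5·96 = -126
Policy C (A − 47, J := 86):
  J = 86
  A = 146 − 47 = 99
  P = 74 + 4·86 − 5·99 = -77
Comparing — Policy A: P=-483, Policy B: P=-126, Policy C: P=-77. Highest is -77 (Policy C).

-77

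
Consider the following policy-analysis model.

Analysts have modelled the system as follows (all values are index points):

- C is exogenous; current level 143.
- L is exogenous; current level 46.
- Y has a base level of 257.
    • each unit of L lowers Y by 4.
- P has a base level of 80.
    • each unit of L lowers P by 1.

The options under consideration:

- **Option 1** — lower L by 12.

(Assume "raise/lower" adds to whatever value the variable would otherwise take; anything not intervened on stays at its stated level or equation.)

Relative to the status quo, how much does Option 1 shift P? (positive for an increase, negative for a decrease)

12

Baseline:
  L = 46
  P = 80 − 46 = 34
Option 1 (L − 12):
  L = 46 − 12 = 34
  P = 80 − 34 = 46
Change in P: 46 − 34 = 12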